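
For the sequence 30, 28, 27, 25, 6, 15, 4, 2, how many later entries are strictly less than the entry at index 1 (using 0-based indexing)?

6

The element at index 1 is 28.
Elements after it: 27, 25, 6, 15, 4, 2
Those smaller than 28: 27, 25, 6, 15, 4, 2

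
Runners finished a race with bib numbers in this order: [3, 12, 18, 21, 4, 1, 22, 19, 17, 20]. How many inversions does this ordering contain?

16 inversions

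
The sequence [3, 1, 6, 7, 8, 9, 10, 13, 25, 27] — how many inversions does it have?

1

Count, for each position, how many later elements it exceeds:
3: 1
1: 0
6: 0
7: 0
8: 0
9: 0
10: 0
13: 0
25: 0
27: 0
Sum: 1 + 0 + 0 + 0 + 0 + 0 + 0 + 0 + 0 + 0 = 1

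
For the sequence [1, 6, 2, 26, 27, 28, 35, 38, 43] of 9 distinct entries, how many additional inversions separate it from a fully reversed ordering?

Maximum inversions for 9 distinct elements is C(9, 2) = 9·8/2 = 36.
Current inversions — for each element, count later smaller elements:
1: 0
6: 1
2: 0
26: 0
27: 0
28: 0
35: 0
38: 0
43: 0
Current total: 0 + 1 + 0 + 0 + 0 + 0 + 0 + 0 + 0 = 1
Shortfall: 36 − 1 = 35

35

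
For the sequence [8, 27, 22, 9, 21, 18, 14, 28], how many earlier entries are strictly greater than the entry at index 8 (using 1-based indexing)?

0 such elements

The element at index 8 is 28.
Elements before it: 8, 27, 22, 9, 21, 18, 14
None of them are larger than 28.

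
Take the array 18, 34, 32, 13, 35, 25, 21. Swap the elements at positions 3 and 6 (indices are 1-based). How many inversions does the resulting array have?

Inversions: 10

Positions 3 and 6 hold 32 and 25; after swapping, the array is [18, 34, 25, 13, 35, 32, 21].
For each element, count later entries that are smaller:
18 → 13 → 1
34 → 25, 13, 32, 21 → 4
25 → 13, 21 → 2
13 → none → 0
35 → 32, 21 → 2
32 → 21 → 1
21 → none → 0
Sum: 1 + 4 + 2 + 0 + 2 + 1 + 0 = 10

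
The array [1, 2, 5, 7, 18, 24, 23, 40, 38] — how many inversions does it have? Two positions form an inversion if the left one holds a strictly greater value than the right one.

2

For each element, count later entries that are smaller:
1: 0
2: 0
5: 0
7: 0
18: 0
24: 1
23: 0
40: 1
38: 0
Sum: 0 + 0 + 0 + 0 + 0 + 1 + 0 + 1 + 0 = 2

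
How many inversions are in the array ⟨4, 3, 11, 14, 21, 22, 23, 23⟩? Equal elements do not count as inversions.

1 inversion

Sweep left to right; for each value list the smaller values that follow it:
4 → 3 → 1
3 → none → 0
11 → none → 0
14 → none → 0
21 → none → 0
22 → none → 0
23 → none → 0
23 → none → 0
Sum: 1 + 0 + 0 + 0 + 0 + 0 + 0 + 0 = 1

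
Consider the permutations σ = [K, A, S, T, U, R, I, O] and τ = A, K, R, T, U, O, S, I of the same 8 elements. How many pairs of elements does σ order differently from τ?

8

Assign each item its position (1..8) in the first ordering, then rewrite the second ordering as that position sequence:
positions: K→1, A→2, S→3, T→4, U→5, R→6, I→7, O→8
second ordering as positions: [2, 1, 6, 4, 5, 8, 3, 7]
Discordant pairs = inversions in this position sequence.
2: 1 → 1
1: 0
6: 4, 5, 3 → 3
4: 3 → 1
5: 3 → 1
8: 3, 7 → 2
3: 0
7: 0
Total: 1 + 0 + 3 + 1 + 1 + 2 + 0 + 0 = 8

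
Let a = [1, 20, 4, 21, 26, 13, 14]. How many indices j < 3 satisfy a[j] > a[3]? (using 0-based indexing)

0 such elements

The element at index 3 is 21.
Elements before it: 1, 20, 4
None of them are larger than 21.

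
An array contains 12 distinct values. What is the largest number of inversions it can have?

A reversed (strictly descending) arrangement makes every pair an inversion, giving C(12, 2) inversions.
C(12, 2) = 12·11/2 = 66

66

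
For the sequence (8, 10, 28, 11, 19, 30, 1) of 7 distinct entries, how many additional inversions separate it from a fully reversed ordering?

13

Maximum inversions for 7 distinct elements is C(7, 2) = 7·6/2 = 21.
Current inversions — for each element, count later smaller elements:
8: 1
10: 1
28: 3
11: 1
19: 1
30: 1
1: 0
Current total: 1 + 1 + 3 + 1 + 1 + 1 + 0 = 8
Shortfall: 21 − 8 = 13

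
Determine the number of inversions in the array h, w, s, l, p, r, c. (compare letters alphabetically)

There are 13 out-of-order pairs.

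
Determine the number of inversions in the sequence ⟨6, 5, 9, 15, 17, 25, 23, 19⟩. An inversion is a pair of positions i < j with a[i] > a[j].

4

Sweep left to right; for each value list the smaller values that follow it:
6 → 5 → 1
5 → none → 0
9 → none → 0
15 → none → 0
17 → none → 0
25 → 23, 19 → 2
23 → 19 → 1
19 → none → 0
Sum: 1 + 0 + 0 + 0 + 0 + 2 + 1 + 0 = 4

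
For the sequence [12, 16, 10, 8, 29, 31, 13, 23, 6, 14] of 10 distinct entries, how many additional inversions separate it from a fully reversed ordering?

Maximum inversions for 10 distinct elements is C(10, 2) = 10·9/2 = 45.
Current inversions — for each element, count later smaller elements:
12: 3
16: 5
10: 2
8: 1
29: 4
31: 4
13: 1
23: 2
6: 0
14: 0
Current total: 3 + 5 + 2 + 1 + 4 + 4 + 1 + 2 + 0 + 0 = 22
Shortfall: 45 − 22 = 23

23 inversions short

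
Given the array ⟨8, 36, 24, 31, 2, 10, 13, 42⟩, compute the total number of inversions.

Count, for each position, how many later elements it exceeds:
8 → 2 → 1
36 → 24, 31, 2, 10, 13 → 5
24 → 2, 10, 13 → 3
31 → 2, 10, 13 → 3
2 → none → 0
10 → none → 0
13 → none → 0
42 → none → 0
Sum: 1 + 5 + 3 + 3 + 0 + 0 + 0 + 0 = 12

12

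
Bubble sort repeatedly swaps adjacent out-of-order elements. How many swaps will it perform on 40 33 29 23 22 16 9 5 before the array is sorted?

Swaps: 28

Each adjacent swap fixes exactly one inversion, so the minimum swap count equals the number of inversions.
Count inversions — for each element, later elements that are smaller:
40: 33, 29, 23, 22, 16, 9, 5 → 7
33: 29, 23, 22, 16, 9, 5 → 6
29: 23, 22, 16, 9, 5 → 5
23: 22, 16, 9, 5 → 4
22: 16, 9, 5 → 3
16: 9, 5 → 2
9: 5 → 1
5: none → 0
Total inversions: 7 + 6 + 5 + 4 + 3 + 2 + 1 + 0 = 28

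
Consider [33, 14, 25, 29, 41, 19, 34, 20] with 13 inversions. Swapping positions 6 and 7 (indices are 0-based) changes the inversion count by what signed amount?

-1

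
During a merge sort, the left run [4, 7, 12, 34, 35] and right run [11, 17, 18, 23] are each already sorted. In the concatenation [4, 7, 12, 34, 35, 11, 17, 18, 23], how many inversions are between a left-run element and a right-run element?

Count, for every r in R, how many entries of L exceed r:
r = 11: 12, 34, 35 → 3
r = 17: 34, 35 → 2
r = 18: 34, 35 → 2
r = 23: 34, 35 → 2
Cross-inversions: 3 + 2 + 2 + 2 = 9

There are 9 cross-inversions.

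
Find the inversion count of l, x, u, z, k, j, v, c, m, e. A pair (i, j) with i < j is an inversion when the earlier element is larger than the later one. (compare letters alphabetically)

Sweep left to right; for each value list the smaller values that follow it:
l: 4
x: 7
u: 5
z: 6
k: 3
j: 2
v: 3
c: 0
m: 1
e: 0
Sum: 4 + 7 + 5 + 6 + 3 + 2 + 3 + 0 + 1 + 0 = 31

31 inversions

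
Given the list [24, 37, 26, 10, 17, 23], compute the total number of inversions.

10

For each element, count later entries that are smaller:
24 → 10, 17, 23 → 3
37 → 26, 10, 17, 23 → 4
26 → 10, 17, 23 → 3
10 → none → 0
17 → none → 0
23 → none → 0
Sum: 3 + 4 + 3 + 0 + 0 + 0 = 10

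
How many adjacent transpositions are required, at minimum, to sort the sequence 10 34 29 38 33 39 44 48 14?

10

The minimum number of adjacent swaps to sort an array equals its inversion count, since every such swap removes exactly one inversion.
Count inversions — for each element, later elements that are smaller:
10: none → 0
34: 29, 33, 14 → 3
29: 14 → 1
38: 33, 14 → 2
33: 14 → 1
39: 14 → 1
44: 14 → 1
48: 14 → 1
14: none → 0
Total inversions: 0 + 3 + 1 + 2 + 1 + 1 + 1 + 1 + 0 = 10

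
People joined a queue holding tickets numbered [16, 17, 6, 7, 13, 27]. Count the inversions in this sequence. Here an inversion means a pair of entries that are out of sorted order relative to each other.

6 inversions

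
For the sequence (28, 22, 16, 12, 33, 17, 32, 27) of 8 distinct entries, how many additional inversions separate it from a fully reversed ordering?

15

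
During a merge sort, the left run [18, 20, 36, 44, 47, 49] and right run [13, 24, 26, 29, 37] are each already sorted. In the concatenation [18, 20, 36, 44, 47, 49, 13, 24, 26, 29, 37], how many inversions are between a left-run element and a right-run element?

21

Count, for every r in R, how many entries of L exceed r:
r = 13: 18, 20, 36, 44, 47, 49 → 6
r = 24: 36, 44, 47, 49 → 4
r = 26: 36, 44, 47, 49 → 4
r = 29: 36, 44, 47, 49 → 4
r = 37: 44, 47, 49 → 3
Cross-inversions: 6 + 4 + 4 + 4 + 3 = 21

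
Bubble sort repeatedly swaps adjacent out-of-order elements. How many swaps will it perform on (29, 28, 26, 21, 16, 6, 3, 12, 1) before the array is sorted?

34 swaps

Each adjacent swap fixes exactly one inversion, so the minimum swap count equals the number of inversions.
Count inversions — for each element, later elements that are smaller:
29: 28, 26, 21, 16, 6, 3, 12, 1 → 8
28: 26, 21, 16, 6, 3, 12, 1 → 7
26: 21, 16, 6, 3, 12, 1 → 6
21: 16, 6, 3, 12, 1 → 5
16: 6, 3, 12, 1 → 4
6: 3, 1 → 2
3: 1 → 1
12: 1 → 1
1: none → 0
Total inversions: 8 + 7 + 6 + 5 + 4 + 2 + 1 + 1 + 0 = 34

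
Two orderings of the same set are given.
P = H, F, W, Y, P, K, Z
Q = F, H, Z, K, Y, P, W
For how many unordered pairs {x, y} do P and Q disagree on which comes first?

Assign each item its position (1..7) in the first ordering, then rewrite the second ordering as that position sequence:
positions: H→1, F→2, W→3, Y→4, P→5, K→6, Z→7
second ordering as positions: [2, 1, 7, 6, 4, 5, 3]
Discordant pairs = inversions in this position sequence.
2: 1 → 1
1: 0
7: 6, 4, 5, 3 → 4
6: 4, 5, 3 → 3
4: 3 → 1
5: 3 → 1
3: 0
Total: 1 + 0 + 4 + 3 + 1 + 1 + 0 = 10

10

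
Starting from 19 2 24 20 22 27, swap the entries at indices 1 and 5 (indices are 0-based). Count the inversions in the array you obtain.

Positions 1 and 5 hold 2 and 27; after swapping, the array is [19, 27, 24, 20, 22, 2].
Count, for each position, how many later elements it exceeds:
19 → 2 → 1
27 → 24, 20, 22, 2 → 4
24 → 20, 22, 2 → 3
20 → 2 → 1
22 → 2 → 1
2 → none → 0
Sum: 1 + 4 + 3 + 1 + 1 + 0 = 10

10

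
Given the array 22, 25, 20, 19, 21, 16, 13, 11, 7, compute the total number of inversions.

Count, for each position, how many later elements it exceeds:
22: 7
25: 7
20: 5
19: 4
21: 4
16: 3
13: 2
11: 1
7: 0
Sum: 7 + 7 + 5 + 4 + 4 + 3 + 2 + 1 + 0 = 33

There are 33 inversions.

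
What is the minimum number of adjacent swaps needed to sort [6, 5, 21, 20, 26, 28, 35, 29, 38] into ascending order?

3

Minimum adjacent swaps = number of inversions (each swap of adjacent out-of-order elements removes one inversion and no swap can remove more).
Count inversions — for each element, later elements that are smaller:
6: 5 → 1
5: none → 0
21: 20 → 1
20: none → 0
26: none → 0
28: none → 0
35: 29 → 1
29: none → 0
38: none → 0
Total inversions: 1 + 0 + 1 + 0 + 0 + 0 + 1 + 0 + 0 = 3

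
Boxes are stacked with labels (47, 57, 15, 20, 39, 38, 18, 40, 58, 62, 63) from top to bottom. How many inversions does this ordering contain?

Inversions: 16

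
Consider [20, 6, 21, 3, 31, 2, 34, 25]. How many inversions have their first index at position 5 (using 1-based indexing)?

The element at index 5 is 31.
Elements after it: 2, 34, 25
Those smaller than 31: 2, 25

2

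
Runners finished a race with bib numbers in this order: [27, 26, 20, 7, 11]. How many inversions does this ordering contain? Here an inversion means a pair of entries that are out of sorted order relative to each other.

9 inversions

Out-of-order index pairs (0-indexed):
(0,1): 27 > 26
(0,2): 27 > 20
(0,3): 27 > 7
(0,4): 27 > 11
(1,2): 26 > 20
(1,3): 26 > 7
(1,4): 26 > 11
(2,3): 20 > 7
(2,4): 20 > 11
That's 9 pairs.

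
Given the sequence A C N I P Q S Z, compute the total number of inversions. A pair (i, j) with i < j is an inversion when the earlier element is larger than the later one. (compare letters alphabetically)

Inversions: 1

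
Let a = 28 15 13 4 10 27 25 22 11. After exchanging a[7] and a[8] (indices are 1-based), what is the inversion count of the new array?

20

Positions 7 and 8 hold 25 and 22; after swapping, the array is [28, 15, 13, 4, 10, 27, 22, 25, 11].
Count, for each position, how many later elements it exceeds:
28 → 15, 13, 4, 10, 27, 22, 25, 11 → 8
15 → 13, 4, 10, 11 → 4
13 → 4, 10, 11 → 3
4 → none → 0
10 → none → 0
27 → 22, 25, 11 → 3
22 → 11 → 1
25 → 11 → 1
11 → none → 0
Sum: 8 + 4 + 3 + 0 + 0 + 3 + 1 + 1 + 0 = 20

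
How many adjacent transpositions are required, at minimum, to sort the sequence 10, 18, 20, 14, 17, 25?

There are 4 swaps.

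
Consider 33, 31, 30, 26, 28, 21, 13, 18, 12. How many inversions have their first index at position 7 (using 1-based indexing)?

The element at index 7 is 13.
Elements after it: 18, 12
Those smaller than 13: 12

1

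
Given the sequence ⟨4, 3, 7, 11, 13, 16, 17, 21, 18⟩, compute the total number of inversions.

Count, for each position, how many later elements it exceeds:
4 → 3 → 1
3 → none → 0
7 → none → 0
11 → none → 0
13 → none → 0
16 → none → 0
17 → none → 0
21 → 18 → 1
18 → none → 0
Sum: 1 + 0 + 0 + 0 + 0 + 0 + 0 + 1 + 0 = 2

2 out-of-order pairs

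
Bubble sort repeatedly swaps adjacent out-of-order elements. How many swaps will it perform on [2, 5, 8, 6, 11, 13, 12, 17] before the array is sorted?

Each adjacent swap fixes exactly one inversion, so the minimum swap count equals the number of inversions.
Count inversions — for each element, later elements that are smaller:
2: none → 0
5: none → 0
8: 6 → 1
6: none → 0
11: none → 0
13: 12 → 1
12: none → 0
17: none → 0
Total inversions: 0 + 0 + 1 + 0 + 0 + 1 + 0 + 0 = 2

2 adjacent swaps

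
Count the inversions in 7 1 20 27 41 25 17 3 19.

Inversions: 17

Count, for each position, how many later elements it exceeds:
7: 2
1: 0
20: 3
27: 4
41: 4
25: 3
17: 1
3: 0
19: 0
Sum: 2 + 0 + 3 + 4 + 4 + 3 + 1 + 0 + 0 = 17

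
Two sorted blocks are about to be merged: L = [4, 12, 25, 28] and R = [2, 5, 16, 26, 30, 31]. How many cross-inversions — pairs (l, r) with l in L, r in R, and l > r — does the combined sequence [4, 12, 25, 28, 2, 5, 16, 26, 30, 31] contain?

For each element r of the right run, count left-run elements greater than r:
r = 2: 4, 12, 25, 28 → 4
r = 5: 12, 25, 28 → 3
r = 16: 25, 28 → 2
r = 26: 28 → 1
r = 30: none → 0
r = 31: none → 0
Cross-inversions: 4 + 3 + 2 + 1 + 0 + 0 = 10

10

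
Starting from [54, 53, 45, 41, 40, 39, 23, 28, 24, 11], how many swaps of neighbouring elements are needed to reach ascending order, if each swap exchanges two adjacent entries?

Minimum adjacent swaps = number of inversions (each swap of adjacent out-of-order elements removes one inversion and no swap can remove more).
Count inversions — for each element, later elements that are smaller:
54: 53, 45, 41, 40, 39, 23, 28, 24, 11 → 9
53: 45, 41, 40, 39, 23, 28, 24, 11 → 8
45: 41, 40, 39, 23, 28, 24, 11 → 7
41: 40, 39, 23, 28, 24, 11 → 6
40: 39, 23, 28, 24, 11 → 5
39: 23, 28, 24, 11 → 4
23: 11 → 1
28: 24, 11 → 2
24: 11 → 1
11: none → 0
Total inversions: 9 + 8 + 7 + 6 + 5 + 4 + 1 + 2 + 1 + 0 = 43

43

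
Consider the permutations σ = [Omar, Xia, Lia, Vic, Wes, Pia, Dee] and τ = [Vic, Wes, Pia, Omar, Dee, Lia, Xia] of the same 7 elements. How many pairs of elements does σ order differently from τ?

Assign each item its position (1..7) in the first ordering, then rewrite the second ordering as that position sequence:
positions: Omar→1, Xia→2, Lia→3, Vic→4, Wes→5, Pia→6, Dee→7
second ordering as positions: [4, 5, 6, 1, 7, 3, 2]
Discordant pairs = inversions in this position sequence.
4: 1, 3, 2 → 3
5: 1, 3, 2 → 3
6: 1, 3, 2 → 3
1: 0
7: 3, 2 → 2
3: 2 → 1
2: 0
Total: 3 + 3 + 3 + 0 + 2 + 1 + 0 = 12

There are 12 discordant pairs.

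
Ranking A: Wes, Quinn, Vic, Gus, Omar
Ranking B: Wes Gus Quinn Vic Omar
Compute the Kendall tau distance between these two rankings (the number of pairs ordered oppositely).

Discordant pairs: 2

Assign each item its position (1..5) in the first ordering, then rewrite the second ordering as that position sequence:
positions: Wes→1, Quinn→2, Vic→3, Gus→4, Omar→5
second ordering as positions: [1, 4, 2, 3, 5]
Discordant pairs = inversions in this position sequence.
1: 0
4: 2, 3 → 2
2: 0
3: 0
5: 0
Total: 0 + 2 + 0 + 0 + 0 = 2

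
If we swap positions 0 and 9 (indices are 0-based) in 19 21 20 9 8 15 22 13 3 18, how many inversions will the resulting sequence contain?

Positions 0 and 9 hold 19 and 18; after swapping, the array is [18, 21, 20, 9, 8, 15, 22, 13, 3, 19].
For each element, count later entries that are smaller:
18: 5
21: 7
20: 6
9: 2
8: 1
15: 2
22: 3
13: 1
3: 0
19: 0
Sum: 5 + 7 + 6 + 2 + 1 + 2 + 3 + 1 + 0 + 0 = 27

There are 27 inversions.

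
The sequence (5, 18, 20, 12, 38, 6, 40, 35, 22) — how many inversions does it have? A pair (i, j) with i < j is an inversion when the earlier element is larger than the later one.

Count, for each position, how many later elements it exceeds:
5 → none → 0
18 → 12, 6 → 2
20 → 12, 6 → 2
12 → 6 → 1
38 → 6, 35, 22 → 3
6 → none → 0
40 → 35, 22 → 2
35 → 22 → 1
22 → none → 0
Sum: 0 + 2 + 2 + 1 + 3 + 0 + 2 + 1 + 0 = 11

11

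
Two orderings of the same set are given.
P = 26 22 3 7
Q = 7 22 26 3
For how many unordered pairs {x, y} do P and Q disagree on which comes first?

Assign each item its position (1..4) in the first ordering, then rewrite the second ordering as that position sequence:
positions: 26→1, 22→2, 3→3, 7→4
second ordering as positions: [4, 2, 1, 3]
Discordant pairs = inversions in this position sequence.
4: 2, 1, 3 → 3
2: 1 → 1
1: 0
3: 0
Total: 3 + 1 + 0 + 0 = 4

4 disagreeing pairs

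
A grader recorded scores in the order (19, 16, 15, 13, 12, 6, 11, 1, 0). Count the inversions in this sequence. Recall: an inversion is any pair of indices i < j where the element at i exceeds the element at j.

35

Element-by-element contributions:
19: 8
16: 7
15: 6
13: 5
12: 4
6: 2
11: 2
1: 1
0: 0
Sum: 8 + 7 + 6 + 5 + 4 + 2 + 2 + 1 + 0 = 35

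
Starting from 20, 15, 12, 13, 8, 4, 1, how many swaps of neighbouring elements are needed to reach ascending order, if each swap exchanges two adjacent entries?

There are 20 swaps.

Minimum adjacent swaps = number of inversions (each swap of adjacent out-of-order elements removes one inversion and no swap can remove more).
Count inversions — for each element, later elements that are smaller:
20: 15, 12, 13, 8, 4, 1 → 6
15: 12, 13, 8, 4, 1 → 5
12: 8, 4, 1 → 3
13: 8, 4, 1 → 3
8: 4, 1 → 2
4: 1 → 1
1: none → 0
Total inversions: 6 + 5 + 3 + 3 + 2 + 1 + 0 = 20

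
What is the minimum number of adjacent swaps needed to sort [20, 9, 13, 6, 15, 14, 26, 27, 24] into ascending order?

The minimum number of adjacent swaps to sort an array equals its inversion count, since every such swap removes exactly one inversion.
Count inversions — for each element, later elements that are smaller:
20: 9, 13, 6, 15, 14 → 5
9: 6 → 1
13: 6 → 1
6: none → 0
15: 14 → 1
14: none → 0
26: 24 → 1
27: 24 → 1
24: none → 0
Total inversions: 5 + 1 + 1 + 0 + 1 + 0 + 1 + 1 + 0 = 10

10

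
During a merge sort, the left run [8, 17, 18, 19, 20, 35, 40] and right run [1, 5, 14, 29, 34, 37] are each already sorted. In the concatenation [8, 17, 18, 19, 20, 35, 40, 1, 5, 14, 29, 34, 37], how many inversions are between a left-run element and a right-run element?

Cross-inversions: 25

Count, for every r in R, how many entries of L exceed r:
r = 1: 8, 17, 18, 19, 20, 35, 40 → 7
r = 5: 8, 17, 18, 19, 20, 35, 40 → 7
r = 14: 17, 18, 19, 20, 35, 40 → 6
r = 29: 35, 40 → 2
r = 34: 35, 40 → 2
r = 37: 40 → 1
Cross-inversions: 7 + 7 + 6 + 2 + 2 + 1 = 25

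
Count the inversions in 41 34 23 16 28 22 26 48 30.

There are 18 inversions.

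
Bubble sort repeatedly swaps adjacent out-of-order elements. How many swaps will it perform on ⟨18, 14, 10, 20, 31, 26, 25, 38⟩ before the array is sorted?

6

Minimum adjacent swaps = number of inversions (each swap of adjacent out-of-order elements removes one inversion and no swap can remove more).
Count inversions — for each element, later elements that are smaller:
18: 14, 10 → 2
14: 10 → 1
10: none → 0
20: none → 0
31: 26, 25 → 2
26: 25 → 1
25: none → 0
38: none → 0
Total inversions: 2 + 1 + 0 + 0 + 2 + 1 + 0 + 0 = 6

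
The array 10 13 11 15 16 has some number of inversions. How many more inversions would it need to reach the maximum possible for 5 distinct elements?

9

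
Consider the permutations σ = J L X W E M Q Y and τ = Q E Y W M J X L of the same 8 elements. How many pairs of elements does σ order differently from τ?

Assign each item its position (1..8) in the first ordering, then rewrite the second ordering as that position sequence:
positions: J→1, L→2, X→3, W→4, E→5, M→6, Q→7, Y→8
second ordering as positions: [7, 5, 8, 4, 6, 1, 3, 2]
Discordant pairs = inversions in this position sequence.
7: 5, 4, 6, 1, 3, 2 → 6
5: 4, 1, 3, 2 → 4
8: 4, 6, 1, 3, 2 → 5
4: 1, 3, 2 → 3
6: 1, 3, 2 → 3
1: 0
3: 2 → 1
2: 0
Total: 6 + 4 + 5 + 3 + 3 + 0 + 1 + 0 = 22

22 discordant pairs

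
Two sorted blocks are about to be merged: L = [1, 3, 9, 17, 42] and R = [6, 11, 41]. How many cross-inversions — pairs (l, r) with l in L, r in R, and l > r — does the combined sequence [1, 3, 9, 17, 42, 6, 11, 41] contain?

Take each right-half value and tally the left-half values above it:
r = 6: 9, 17, 42 → 3
r = 11: 17, 42 → 2
r = 41: 42 → 1
Cross-inversions: 3 + 2 + 1 = 6

6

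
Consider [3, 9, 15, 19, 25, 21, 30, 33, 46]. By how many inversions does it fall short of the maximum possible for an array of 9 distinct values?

Maximum inversions for 9 distinct elements is C(9, 2) = 9·8/2 = 36.
Current inversions — for each element, count later smaller elements:
3: 0
9: 0
15: 0
19: 0
25: 1
21: 0
30: 0
33: 0
46: 0
Current total: 0 + 0 + 0 + 0 + 1 + 0 + 0 + 0 + 0 = 1
Shortfall: 36 − 1 = 35

35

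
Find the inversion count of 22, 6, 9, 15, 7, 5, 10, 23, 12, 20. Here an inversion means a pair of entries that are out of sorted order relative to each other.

Count, for each position, how many later elements it exceeds:
22: 8
6: 1
9: 2
15: 4
7: 1
5: 0
10: 0
23: 2
12: 0
20: 0
Sum: 8 + 1 + 2 + 4 + 1 + 0 + 0 + 2 + 0 + 0 = 18

18 inversions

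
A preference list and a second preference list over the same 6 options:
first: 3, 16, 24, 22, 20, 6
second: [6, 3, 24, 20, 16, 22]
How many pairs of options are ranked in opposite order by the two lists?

8

Assign each item its position (1..6) in the first ordering, then rewrite the second ordering as that position sequence:
positions: 3→1, 16→2, 24→3, 22→4, 20→5, 6→6
second ordering as positions: [6, 1, 3, 5, 2, 4]
Discordant pairs = inversions in this position sequence.
6: 1, 3, 5, 2, 4 → 5
1: 0
3: 2 → 1
5: 2, 4 → 2
2: 0
4: 0
Total: 5 + 0 + 1 + 2 + 0 + 0 = 8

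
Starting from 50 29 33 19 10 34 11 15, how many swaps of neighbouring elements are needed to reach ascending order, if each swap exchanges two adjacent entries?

There are 20 adjacent swaps.

The minimum number of adjacent swaps to sort an array equals its inversion count, since every such swap removes exactly one inversion.
Count inversions — for each element, later elements that are smaller:
50: 29, 33, 19, 10, 34, 11, 15 → 7
29: 19, 10, 11, 15 → 4
33: 19, 10, 11, 15 → 4
19: 10, 11, 15 → 3
10: none → 0
34: 11, 15 → 2
11: none → 0
15: none → 0
Total inversions: 7 + 4 + 4 + 3 + 0 + 2 + 0 + 0 = 20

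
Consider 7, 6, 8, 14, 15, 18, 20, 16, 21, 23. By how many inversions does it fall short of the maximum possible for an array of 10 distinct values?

42

Maximum inversions for 10 distinct elements is C(10, 2) = 10·9/2 = 45.
Current inversions — for each element, count later smaller elements:
7: 1
6: 0
8: 0
14: 0
15: 0
18: 1
20: 1
16: 0
21: 0
23: 0
Current total: 1 + 0 + 0 + 0 + 0 + 1 + 1 + 0 + 0 + 0 = 3
Shortfall: 45 − 3 = 42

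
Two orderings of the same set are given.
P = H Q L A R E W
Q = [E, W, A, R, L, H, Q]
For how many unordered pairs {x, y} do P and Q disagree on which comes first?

18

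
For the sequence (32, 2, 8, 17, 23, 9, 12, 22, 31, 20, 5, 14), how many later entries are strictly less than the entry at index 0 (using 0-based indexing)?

11

The element at index 0 is 32.
Elements after it: 2, 8, 17, 23, 9, 12, 22, 31, 20, 5, 14
Those smaller than 32: 2, 8, 17, 23, 9, 12, 22, 31, 20, 5, 14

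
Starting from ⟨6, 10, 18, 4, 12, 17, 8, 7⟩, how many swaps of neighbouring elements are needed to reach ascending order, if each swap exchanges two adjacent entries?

Each adjacent swap fixes exactly one inversion, so the minimum swap count equals the number of inversions.
Count inversions — for each element, later elements that are smaller:
6: 4 → 1
10: 4, 8, 7 → 3
18: 4, 12, 17, 8, 7 → 5
4: none → 0
12: 8, 7 → 2
17: 8, 7 → 2
8: 7 → 1
7: none → 0
Total inversions: 1 + 3 + 5 + 0 + 2 + 2 + 1 + 0 = 14

Adjacent swaps: 14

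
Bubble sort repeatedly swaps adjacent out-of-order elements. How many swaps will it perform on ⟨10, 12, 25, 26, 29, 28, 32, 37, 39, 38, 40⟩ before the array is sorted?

Each adjacent swap fixes exactly one inversion, so the minimum swap count equals the number of inversions.
Count inversions — for each element, later elements that are smaller:
10: none → 0
12: none → 0
25: none → 0
26: none → 0
29: 28 → 1
28: none → 0
32: none → 0
37: none → 0
39: 38 → 1
38: none → 0
40: none → 0
Total inversions: 0 + 0 + 0 + 0 + 1 + 0 + 0 + 0 + 1 + 0 + 0 = 2

2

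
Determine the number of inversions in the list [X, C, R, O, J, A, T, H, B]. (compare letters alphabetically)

Out-of-order pairs: 25

For each element, count later entries that are smaller:
X: 8
C: 2
R: 5
O: 4
J: 3
A: 0
T: 2
H: 1
B: 0
Sum: 8 + 2 + 5 + 4 + 3 + 0 + 2 + 1 + 0 = 25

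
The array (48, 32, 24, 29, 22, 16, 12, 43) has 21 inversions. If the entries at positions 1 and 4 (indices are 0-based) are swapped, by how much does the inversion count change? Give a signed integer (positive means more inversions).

-5

Positions 1 and 4 hold 32 and 22; after swapping, the array is [48, 22, 24, 29, 32, 16, 12, 43].
Element-by-element contributions:
48: 7
22: 2
24: 2
29: 2
32: 2
16: 1
12: 0
43: 0
Sum: 7 + 2 + 2 + 2 + 2 + 1 + 0 + 0 = 16
Change: 16 − 21 = -5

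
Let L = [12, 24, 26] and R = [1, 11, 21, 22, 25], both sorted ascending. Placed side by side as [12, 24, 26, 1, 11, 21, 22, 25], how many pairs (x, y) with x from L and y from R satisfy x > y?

Split inversions: 11

For each element r of the right run, count left-run elements greater than r:
r = 1: 12, 24, 26 → 3
r = 11: 12, 24, 26 → 3
r = 21: 24, 26 → 2
r = 22: 24, 26 → 2
r = 25: 26 → 1
Cross-inversions: 3 + 3 + 2 + 2 + 1 = 11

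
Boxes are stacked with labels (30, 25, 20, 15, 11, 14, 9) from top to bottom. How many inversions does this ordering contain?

Sweep left to right; for each value list the smaller values that follow it:
30: 6
25: 5
20: 4
15: 3
11: 1
14: 1
9: 0
Sum: 6 + 5 + 4 + 3 + 1 + 1 + 0 = 20

20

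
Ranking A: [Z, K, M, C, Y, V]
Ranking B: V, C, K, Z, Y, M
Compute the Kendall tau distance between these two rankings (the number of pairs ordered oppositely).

10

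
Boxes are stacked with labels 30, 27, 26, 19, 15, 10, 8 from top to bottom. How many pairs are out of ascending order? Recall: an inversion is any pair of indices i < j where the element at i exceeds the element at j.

21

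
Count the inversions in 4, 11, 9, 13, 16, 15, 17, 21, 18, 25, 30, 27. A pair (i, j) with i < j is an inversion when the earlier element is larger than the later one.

4

Count, for each position, how many later elements it exceeds:
4 → none → 0
11 → 9 → 1
9 → none → 0
13 → none → 0
16 → 15 → 1
15 → none → 0
17 → none → 0
21 → 18 → 1
18 → none → 0
25 → none → 0
30 → 27 → 1
27 → none → 0
Sum: 0 + 1 + 0 + 0 + 1 + 0 + 0 + 1 + 0 + 0 + 1 + 0 = 4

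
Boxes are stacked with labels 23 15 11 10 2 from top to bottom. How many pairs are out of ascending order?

10

Out-of-order index pairs (1-indexed):
(1,2): 23 > 15
(1,3): 23 > 11
(1,4): 23 > 10
(1,5): 23 > 2
(2,3): 15 > 11
(2,4): 15 > 10
(2,5): 15 > 2
(3,4): 11 > 10
(3,5): 11 > 2
(4,5): 10 > 2
That's 10 pairs.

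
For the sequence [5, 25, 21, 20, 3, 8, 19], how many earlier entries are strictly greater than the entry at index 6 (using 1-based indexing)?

The element at index 6 is 8.
Elements before it: 5, 25, 21, 20, 3
Those larger than 8: 25, 21, 20

3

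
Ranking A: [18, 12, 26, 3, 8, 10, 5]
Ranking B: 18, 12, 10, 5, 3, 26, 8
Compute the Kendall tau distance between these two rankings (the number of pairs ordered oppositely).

7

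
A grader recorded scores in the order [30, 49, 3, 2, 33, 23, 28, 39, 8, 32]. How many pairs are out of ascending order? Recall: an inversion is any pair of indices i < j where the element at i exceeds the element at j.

22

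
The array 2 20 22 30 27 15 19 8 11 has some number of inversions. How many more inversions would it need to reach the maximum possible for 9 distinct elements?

15 inversions short

Maximum inversions for 9 distinct elements is C(9, 2) = 9·8/2 = 36.
Current inversions — for each element, count later smaller elements:
2: 0
20: 4
22: 4
30: 5
27: 4
15: 2
19: 2
8: 0
11: 0
Current total: 0 + 4 + 4 + 5 + 4 + 2 + 2 + 0 + 0 = 21
Shortfall: 36 − 21 = 15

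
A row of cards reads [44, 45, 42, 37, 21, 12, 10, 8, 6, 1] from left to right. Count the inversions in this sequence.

44 inversions

Element-by-element contributions:
44 → 42, 37, 21, 12, 10, 8, 6, 1 → 8
45 → 42, 37, 21, 12, 10, 8, 6, 1 → 8
42 → 37, 21, 12, 10, 8, 6, 1 → 7
37 → 21, 12, 10, 8, 6, 1 → 6
21 → 12, 10, 8, 6, 1 → 5
12 → 10, 8, 6, 1 → 4
10 → 8, 6, 1 → 3
8 → 6, 1 → 2
6 → 1 → 1
1 → none → 0
Sum: 8 + 8 + 7 + 6 + 5 + 4 + 3 + 2 + 1 + 0 = 44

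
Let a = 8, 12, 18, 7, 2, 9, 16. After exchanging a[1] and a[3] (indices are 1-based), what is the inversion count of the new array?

13

Positions 1 and 3 hold 8 and 18; after swapping, the array is [18, 12, 8, 7, 2, 9, 16].
Sweep left to right; for each value list the smaller values that follow it:
18 → 12, 8, 7, 2, 9, 16 → 6
12 → 8, 7, 2, 9 → 4
8 → 7, 2 → 2
7 → 2 → 1
2 → none → 0
9 → none → 0
16 → none → 0
Sum: 6 + 4 + 2 + 1 + 0 + 0 + 0 = 13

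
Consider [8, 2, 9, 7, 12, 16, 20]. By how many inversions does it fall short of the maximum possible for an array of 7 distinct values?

18

Maximum inversions for 7 distinct elements is C(7, 2) = 7·6/2 = 21.
Current inversions — for each element, count later smaller elements:
8: 2
2: 0
9: 1
7: 0
12: 0
16: 0
20: 0
Current total: 2 + 0 + 1 + 0 + 0 + 0 + 0 = 3
Shortfall: 21 − 3 = 18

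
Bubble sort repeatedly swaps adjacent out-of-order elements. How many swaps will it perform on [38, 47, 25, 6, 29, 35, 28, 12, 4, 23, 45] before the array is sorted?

34 adjacent swaps

Minimum adjacent swaps = number of inversions (each swap of adjacent out-of-order elements removes one inversion and no swap can remove more).
Count inversions — for each element, later elements that are smaller:
38: 25, 6, 29, 35, 28, 12, 4, 23 → 8
47: 25, 6, 29, 35, 28, 12, 4, 23, 45 → 9
25: 6, 12, 4, 23 → 4
6: 4 → 1
29: 28, 12, 4, 23 → 4
35: 28, 12, 4, 23 → 4
28: 12, 4, 23 → 3
12: 4 → 1
4: none → 0
23: none → 0
45: none → 0
Total inversions: 8 + 9 + 4 + 1 + 4 + 4 + 3 + 1 + 0 + 0 + 0 = 34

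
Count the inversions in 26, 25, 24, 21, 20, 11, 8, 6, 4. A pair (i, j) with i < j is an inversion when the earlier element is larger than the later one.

36 inversions

For each element, count later entries that are smaller:
26 → 25, 24, 21, 20, 11, 8, 6, 4 → 8
25 → 24, 21, 20, 11, 8, 6, 4 → 7
24 → 21, 20, 11, 8, 6, 4 → 6
21 → 20, 11, 8, 6, 4 → 5
20 → 11, 8, 6, 4 → 4
11 → 8, 6, 4 → 3
8 → 6, 4 → 2
6 → 4 → 1
4 → none → 0
Sum: 8 + 7 + 6 + 5 + 4 + 3 + 2 + 1 + 0 = 36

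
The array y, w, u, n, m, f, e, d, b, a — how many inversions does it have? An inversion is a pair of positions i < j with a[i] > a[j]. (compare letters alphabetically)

Count, for each position, how many later elements it exceeds:
y → w, u, n, m, f, e, d, b, a → 9
w → u, n, m, f, e, d, b, a → 8
u → n, m, f, e, d, b, a → 7
n → m, f, e, d, b, a → 6
m → f, e, d, b, a → 5
f → e, d, b, a → 4
e → d, b, a → 3
d → b, a → 2
b → a → 1
a → none → 0
Sum: 9 + 8 + 7 + 6 + 5 + 4 + 3 + 2 + 1 + 0 = 45

There are 45 out-of-order pairs.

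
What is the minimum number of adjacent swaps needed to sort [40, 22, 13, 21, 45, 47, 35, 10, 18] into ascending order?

21 adjacent swaps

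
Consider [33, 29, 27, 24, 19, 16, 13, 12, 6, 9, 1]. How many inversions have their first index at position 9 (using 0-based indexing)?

The element at index 9 is 9.
Elements after it: 1
Those smaller than 9: 1

1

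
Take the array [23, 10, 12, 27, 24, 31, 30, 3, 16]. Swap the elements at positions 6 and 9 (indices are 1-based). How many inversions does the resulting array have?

13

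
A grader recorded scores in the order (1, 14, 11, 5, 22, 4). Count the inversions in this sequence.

7 inversions

Element-by-element contributions:
1: 0
14: 3
11: 2
5: 1
22: 1
4: 0
Sum: 0 + 3 + 2 + 1 + 1 + 0 = 7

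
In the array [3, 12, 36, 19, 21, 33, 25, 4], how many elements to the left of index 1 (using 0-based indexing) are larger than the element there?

0

The element at index 1 is 12.
Elements before it: 3
None of them are larger than 12.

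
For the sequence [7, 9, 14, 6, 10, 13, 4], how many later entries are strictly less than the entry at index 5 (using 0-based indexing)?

The element at index 5 is 13.
Elements after it: 4
Those smaller than 13: 4

1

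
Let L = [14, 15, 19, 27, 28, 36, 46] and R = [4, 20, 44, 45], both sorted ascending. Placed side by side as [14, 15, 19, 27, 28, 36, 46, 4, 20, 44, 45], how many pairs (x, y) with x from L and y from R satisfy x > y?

For each element r of the right run, count left-run elements greater than r:
r = 4: 14, 15, 19, 27, 28, 36, 46 → 7
r = 20: 27, 28, 36, 46 → 4
r = 44: 46 → 1
r = 45: 46 → 1
Cross-inversions: 7 + 4 + 1 + 1 = 13

Split inversions: 13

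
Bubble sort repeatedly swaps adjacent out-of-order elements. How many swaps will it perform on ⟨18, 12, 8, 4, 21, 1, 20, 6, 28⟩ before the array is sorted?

The minimum number of adjacent swaps to sort an array equals its inversion count, since every such swap removes exactly one inversion.
Count inversions — for each element, later elements that are smaller:
18: 12, 8, 4, 1, 6 → 5
12: 8, 4, 1, 6 → 4
8: 4, 1, 6 → 3
4: 1 → 1
21: 1, 20, 6 → 3
1: none → 0
20: 6 → 1
6: none → 0
28: none → 0
Total inversions: 5 + 4 + 3 + 1 + 3 + 0 + 1 + 0 + 0 = 17

17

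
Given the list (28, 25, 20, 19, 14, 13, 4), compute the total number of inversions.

21 inversions

For each element, count later entries that are smaller:
28: 6
25: 5
20: 4
19: 3
14: 2
13: 1
4: 0
Sum: 6 + 5 + 4 + 3 + 2 + 1 + 0 = 21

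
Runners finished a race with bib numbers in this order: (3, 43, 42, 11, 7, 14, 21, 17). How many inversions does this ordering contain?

13 inversions

For each element, count later entries that are smaller:
3: 0
43: 6
42: 5
11: 1
7: 0
14: 0
21: 1
17: 0
Sum: 0 + 6 + 5 + 1 + 0 + 0 + 1 + 0 = 13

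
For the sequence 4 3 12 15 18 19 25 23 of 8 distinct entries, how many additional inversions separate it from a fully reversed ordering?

26

Maximum inversions for 8 distinct elements is C(8, 2) = 8·7/2 = 28.
Current inversions — for each element, count later smaller elements:
4: 1
3: 0
12: 0
15: 0
18: 0
19: 0
25: 1
23: 0
Current total: 1 + 0 + 0 + 0 + 0 + 0 + 1 + 0 = 2
Shortfall: 28 − 2 = 26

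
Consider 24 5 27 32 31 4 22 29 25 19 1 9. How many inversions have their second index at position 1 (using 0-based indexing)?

The element at index 1 is 5.
Elements before it: 24
Those larger than 5: 24

1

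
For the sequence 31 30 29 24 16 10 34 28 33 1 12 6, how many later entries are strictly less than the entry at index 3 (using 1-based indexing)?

7

The element at index 3 is 29.
Elements after it: 24, 16, 10, 34, 28, 33, 1, 12, 6
Those smaller than 29: 24, 16, 10, 28, 1, 12, 6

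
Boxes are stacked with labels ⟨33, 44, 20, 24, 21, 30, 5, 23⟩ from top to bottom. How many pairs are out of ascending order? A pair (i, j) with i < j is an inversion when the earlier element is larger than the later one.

19

For each element, count later entries that are smaller:
33 → 20, 24, 21, 30, 5, 23 → 6
44 → 20, 24, 21, 30, 5, 23 → 6
20 → 5 → 1
24 → 21, 5, 23 → 3
21 → 5 → 1
30 → 5, 23 → 2
5 → none → 0
23 → none → 0
Sum: 6 + 6 + 1 + 3 + 1 + 2 + 0 + 0 = 19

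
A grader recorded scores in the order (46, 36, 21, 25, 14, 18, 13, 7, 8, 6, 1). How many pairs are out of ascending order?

52

For each element, count later entries that are smaller:
46 → 36, 21, 25, 14, 18, 13, 7, 8, 6, 1 → 10
36 → 21, 25, 14, 18, 13, 7, 8, 6, 1 → 9
21 → 14, 18, 13, 7, 8, 6, 1 → 7
25 → 14, 18, 13, 7, 8, 6, 1 → 7
14 → 13, 7, 8, 6, 1 → 5
18 → 13, 7, 8, 6, 1 → 5
13 → 7, 8, 6, 1 → 4
7 → 6, 1 → 2
8 → 6, 1 → 2
6 → 1 → 1
1 → none → 0
Sum: 10 + 9 + 7 + 7 + 5 + 5 + 4 + 2 + 2 + 1 + 0 = 52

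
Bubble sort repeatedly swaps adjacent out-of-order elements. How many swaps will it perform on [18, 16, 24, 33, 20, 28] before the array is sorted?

4

Each adjacent swap fixes exactly one inversion, so the minimum swap count equals the number of inversions.
Count inversions — for each element, later elements that are smaller:
18: 16 → 1
16: none → 0
24: 20 → 1
33: 20, 28 → 2
20: none → 0
28: none → 0
Total inversions: 1 + 0 + 1 + 2 + 0 + 0 = 4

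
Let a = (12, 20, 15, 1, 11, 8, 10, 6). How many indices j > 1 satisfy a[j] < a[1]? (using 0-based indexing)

6 such elements

The element at index 1 is 20.
Elements after it: 15, 1, 11, 8, 10, 6
Those smaller than 20: 15, 1, 11, 8, 10, 6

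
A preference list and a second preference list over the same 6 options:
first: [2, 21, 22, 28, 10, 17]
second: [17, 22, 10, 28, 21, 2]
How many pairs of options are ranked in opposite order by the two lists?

13

Assign each item its position (1..6) in the first ordering, then rewrite the second ordering as that position sequence:
positions: 2→1, 21→2, 22→3, 28→4, 10→5, 17→6
second ordering as positions: [6, 3, 5, 4, 2, 1]
Discordant pairs = inversions in this position sequence.
6: 3, 5, 4, 2, 1 → 5
3: 2, 1 → 2
5: 4, 2, 1 → 3
4: 2, 1 → 2
2: 1 → 1
1: 0
Total: 5 + 2 + 3 + 2 + 1 + 0 = 13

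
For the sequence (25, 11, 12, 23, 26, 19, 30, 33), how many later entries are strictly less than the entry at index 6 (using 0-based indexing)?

0

The element at index 6 is 30.
Elements after it: 33
None of them are smaller than 30.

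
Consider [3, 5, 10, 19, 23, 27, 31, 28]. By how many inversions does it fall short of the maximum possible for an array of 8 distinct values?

Maximum inversions for 8 distinct elements is C(8, 2) = 8·7/2 = 28.
Current inversions — for each element, count later smaller elements:
3: 0
5: 0
10: 0
19: 0
23: 0
27: 0
31: 1
28: 0
Current total: 0 + 0 + 0 + 0 + 0 + 0 + 1 + 0 = 1
Shortfall: 28 − 1 = 27

27 inversions short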